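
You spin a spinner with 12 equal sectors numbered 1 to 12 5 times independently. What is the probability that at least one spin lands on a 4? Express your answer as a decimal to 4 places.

0.3528

P(no spin lands on a 4) = (11/12)^5 ≈ 0.6472.
P(at least one) = 1 − 0.6472 = 0.3528.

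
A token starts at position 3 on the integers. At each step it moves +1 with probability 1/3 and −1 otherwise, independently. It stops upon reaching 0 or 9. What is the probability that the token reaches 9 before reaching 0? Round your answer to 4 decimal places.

Let r = q/p = (2/3)/(1/3) = 2. The recurrence P(i) = p·P(i+1) + q·P(i−1) with P(0)=0, P(9)=1 gives P(i) = (1 − r^i)/(1 − r^9).
P(3) = (1 − (2)^3) / (1 − (2)^9) = 1/73 ≈ 0.0137.

0.0137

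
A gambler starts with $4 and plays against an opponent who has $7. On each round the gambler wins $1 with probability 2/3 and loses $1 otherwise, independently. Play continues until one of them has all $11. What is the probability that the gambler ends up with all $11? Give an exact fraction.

Let r = q/p = (1/3)/(2/3) = 1/2. The recurrence P(i) = p·P(i+1) + q·P(i−1) with P(0)=0, P(11)=1 gives P(i) = (1 − r^i)/(1 − r^11).
P(4) = (1 − (1/2)^4) / (1 − (1/2)^11) = 1920/2047.

1920/2047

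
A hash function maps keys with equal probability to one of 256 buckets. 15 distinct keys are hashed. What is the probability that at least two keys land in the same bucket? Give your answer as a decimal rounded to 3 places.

0.342

It's easier to compute the probability that all 15 are distinct.
P(all distinct) = 256/256 · 255/256 · ··· · 242/256 ≈ 0.658.
So the probability of at least one match is 1 − 0.658 = 0.342.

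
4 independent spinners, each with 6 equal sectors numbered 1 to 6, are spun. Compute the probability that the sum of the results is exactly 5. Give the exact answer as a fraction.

There are 6^4 = 1296 equally likely outcomes.
The number of ordered 4-tuples from {1,…,6} summing to 5 is 4.
P(sum = 5) = 4/1296 = 1/324.

1/324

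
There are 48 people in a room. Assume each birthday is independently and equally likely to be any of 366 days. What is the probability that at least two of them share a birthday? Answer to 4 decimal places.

It's easier to compute the probability that all 48 are distinct.
P(all distinct) = 366/366 · 365/366 · ··· · 319/366 ≈ 0.0398.
So the probability of at least one match is 1 − 0.0398 = 0.9602.

0.9602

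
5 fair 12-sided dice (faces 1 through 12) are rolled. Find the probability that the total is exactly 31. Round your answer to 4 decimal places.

0.0493

There are 12^5 = 248832 equally likely outcomes.
The number of ordered 5-tuples from {1,…,12} summing to 31 is 12255.
P(sum = 31) = 12255/248832 = 4085/82944 ≈ 0.0493.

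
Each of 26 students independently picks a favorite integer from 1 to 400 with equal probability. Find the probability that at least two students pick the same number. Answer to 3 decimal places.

0.564

It's easier to compute the probability that all 26 are distinct.
P(all distinct) = 400/400 · 399/400 · ··· · 375/400 ≈ 0.436.
So the probability of at least one match is 1 − 0.436 = 0.564.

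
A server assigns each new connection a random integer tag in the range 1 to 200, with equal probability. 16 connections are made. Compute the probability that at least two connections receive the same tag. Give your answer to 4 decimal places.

0.4600

It's easier to compute the probability that all 16 are distinct.
P(all distinct) = 200/200 · 199/200 · ··· · 185/200 ≈ 0.5400.
So the probability of at least one match is 1 − 0.5400 = 0.4600.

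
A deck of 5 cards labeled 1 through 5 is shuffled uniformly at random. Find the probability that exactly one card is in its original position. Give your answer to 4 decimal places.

Choose which one is fixed: C(5,1) = 5 ways.
The remaining 4 must have no fixed point: D(4) = 9.
P = 5·9/120 = 3/8 ≈ 0.3750.

0.3750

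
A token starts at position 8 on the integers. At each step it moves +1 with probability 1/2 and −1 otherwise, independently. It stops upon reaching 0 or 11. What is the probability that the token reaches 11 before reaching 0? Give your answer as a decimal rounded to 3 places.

With a fair step, P(i) = ½P(i−1) + ½P(i+1) with P(0)=0, P(11)=1 has the linear solution P(i) = i/11.
P(8) = 8/11 ≈ 0.727.

0.727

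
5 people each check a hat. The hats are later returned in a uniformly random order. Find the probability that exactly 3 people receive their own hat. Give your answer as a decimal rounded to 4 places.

Choose which 3 of the 5 are fixed: C(5,3) = 10 ways.
The remaining 2 must have no fixed point: D(2) = 1.
P = 10·1/120 = 1/12 ≈ 0.0833.

0.0833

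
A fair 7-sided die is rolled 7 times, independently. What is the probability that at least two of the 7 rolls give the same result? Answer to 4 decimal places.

0.9939

P(all 7 different) = 7/7 · 6/7 · ··· · 1/7 ≈ 0.0061.
P(at least two equal) = 1 − 0.0061 = 0.9939.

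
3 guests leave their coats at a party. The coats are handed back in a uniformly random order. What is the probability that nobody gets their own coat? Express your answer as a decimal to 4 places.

0.3333

This is the derangement probability: permutations of 3 with no fixed point.
D(3) = 3! · (1 − 1/1! + 1/2! − ··· + (−1)^3/3!) = 2.
P = 2/6 = 1/3 ≈ 0.3333.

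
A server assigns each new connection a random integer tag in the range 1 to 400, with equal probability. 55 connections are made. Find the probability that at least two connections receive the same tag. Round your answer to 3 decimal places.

It's easier to compute the probability that all 55 are distinct.
P(all distinct) = 400/400 · 399/400 · ··· · 346/400 ≈ 0.020.
So the probability of at least one match is 1 − 0.020 = 0.980.

0.980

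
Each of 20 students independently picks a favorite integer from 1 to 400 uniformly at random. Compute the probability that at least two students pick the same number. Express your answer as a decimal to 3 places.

0.383

It's easier to compute the probability that all 20 are distinct.
P(all distinct) = 400/400 · 399/400 · ··· · 381/400 ≈ 0.617.
So the probability of at least one match is 1 − 0.617 = 0.383.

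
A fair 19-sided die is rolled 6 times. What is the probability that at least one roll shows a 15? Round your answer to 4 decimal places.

P(no roll shows a 15) = (18/19)^6 ≈ 0.7230.
P(at least one) = 1 − 0.7230 = 0.2770.

0.2770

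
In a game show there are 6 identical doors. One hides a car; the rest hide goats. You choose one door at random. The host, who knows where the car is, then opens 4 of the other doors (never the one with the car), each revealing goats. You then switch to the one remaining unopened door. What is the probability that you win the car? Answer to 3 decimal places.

0.833

Your original door holds the car with probability 1/6, so the other 5 collectively hold it with probability 5/6.
The host can always find 4 empty doors to open, so the reveals don't change that 5/6; it is now spread over the 1 remaining unopened door.
P(win by switching) = (5/6) · (1/1) = 5/6 ≈ 0.833.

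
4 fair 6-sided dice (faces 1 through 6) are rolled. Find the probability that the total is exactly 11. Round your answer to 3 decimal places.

0.080

There are 6^4 = 1296 equally likely outcomes.
The number of ordered 4-tuples from {1,…,6} summing to 11 is 104.
P(sum = 11) = 104/1296 = 13/162 ≈ 0.080.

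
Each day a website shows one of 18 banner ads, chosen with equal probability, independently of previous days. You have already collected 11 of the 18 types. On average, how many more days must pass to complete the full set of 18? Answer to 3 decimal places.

Starting from 11 distinct types, each trial gives a new one with probability (18−i)/18 when i types are held, so the wait for the next new type is 18/(18−i).
E = 18/7 + 18/6 + 18/5 + 18/4 + 18/3 + 18/2 + 18/1 = 3267/70 ≈ 46.671.

46.671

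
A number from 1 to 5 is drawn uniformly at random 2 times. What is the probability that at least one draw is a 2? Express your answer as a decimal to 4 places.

0.3600

P(no draw is a 2) = (4/5)^2 ≈ 0.6400.
P(at least one) = 1 − 0.6400 = 0.3600.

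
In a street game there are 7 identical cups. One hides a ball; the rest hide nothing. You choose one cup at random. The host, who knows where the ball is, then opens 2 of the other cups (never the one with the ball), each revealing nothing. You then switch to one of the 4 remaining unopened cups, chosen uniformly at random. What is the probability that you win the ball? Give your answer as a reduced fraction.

Your original cup holds the ball with probability 1/7, so the other 6 collectively hold it with probability 6/7.
The host can always find 2 empty cups to open, so the reveals don't change that 6/7; it is now spread over the 4 remaining unopened cups.
P(win by switching) = (6/7) · (1/4) = 3/14.

3/14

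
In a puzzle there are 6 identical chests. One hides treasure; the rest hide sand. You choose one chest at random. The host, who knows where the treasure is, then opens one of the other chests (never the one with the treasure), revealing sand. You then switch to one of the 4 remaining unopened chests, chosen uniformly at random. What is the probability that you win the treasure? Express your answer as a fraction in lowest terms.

5/24

Your original chest holds the treasure with probability 1/6, so the other 5 collectively hold it with probability 5/6.
The host can always find an empty chest to open, so this doesn't change that 5/6; it is now spread over the 4 remaining unopened chests.
P(win by switching) = (5/6) · (1/4) = 5/24.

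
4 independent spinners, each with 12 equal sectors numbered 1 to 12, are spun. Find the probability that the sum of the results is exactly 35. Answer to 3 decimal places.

0.026

There are 12^4 = 20736 equally likely outcomes.
The number of ordered 4-tuples from {1,…,12} summing to 35 is 544.
P(sum = 35) = 544/20736 = 17/648 ≈ 0.026.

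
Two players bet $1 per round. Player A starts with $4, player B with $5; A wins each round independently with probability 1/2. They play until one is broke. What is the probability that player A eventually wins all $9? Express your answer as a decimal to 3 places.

0.444

With a fair step, P(i) = ½P(i−1) + ½P(i+1) with P(0)=0, P(9)=1 has the linear solution P(i) = i/9.
P(4) = 4/9 ≈ 0.444.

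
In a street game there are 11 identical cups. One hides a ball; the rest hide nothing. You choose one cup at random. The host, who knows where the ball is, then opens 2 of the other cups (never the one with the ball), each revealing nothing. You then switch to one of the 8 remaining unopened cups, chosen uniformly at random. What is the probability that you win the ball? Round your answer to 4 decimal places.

0.1136

Your original cup holds the ball with probability 1/11, so the other 10 collectively hold it with probability 10/11.
The host can always find 2 empty cups to open, so the reveals don't change that 10/11; it is now spread over the 8 remaining unopened cups.
P(win by switching) = (10/11) · (1/8) = 5/44 ≈ 0.1136.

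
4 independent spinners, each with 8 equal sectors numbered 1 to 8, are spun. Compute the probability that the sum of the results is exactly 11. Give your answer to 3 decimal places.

0.029

There are 8^4 = 4096 equally likely outcomes.
The number of ordered 4-tuples from {1,…,8} summing to 11 is 120.
P(sum = 11) = 120/4096 = 15/512 ≈ 0.029.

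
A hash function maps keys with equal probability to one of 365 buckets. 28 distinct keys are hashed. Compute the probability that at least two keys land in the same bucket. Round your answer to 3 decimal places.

It's easier to compute the probability that all 28 are distinct.
P(all distinct) = 365/365 · 364/365 · ··· · 338/365 ≈ 0.346.
So the probability of at least one match is 1 − 0.346 = 0.654.

0.654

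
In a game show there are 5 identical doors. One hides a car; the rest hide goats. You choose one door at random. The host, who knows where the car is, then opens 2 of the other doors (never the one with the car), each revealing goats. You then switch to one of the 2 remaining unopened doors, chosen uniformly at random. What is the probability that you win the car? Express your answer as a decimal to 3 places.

Your original door holds the car with probability 1/5, so the other 4 collectively hold it with probability 4/5.
The host can always find 2 empty doors to open, so the reveals don't change that 4/5; it is now spread over the 2 remaining unopened doors.
P(win by switching) = (4/5) · (1/2) = 2/5 ≈ 0.400.

0.400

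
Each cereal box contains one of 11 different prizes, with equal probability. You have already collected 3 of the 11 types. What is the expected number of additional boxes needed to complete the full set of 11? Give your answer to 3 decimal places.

Starting from 3 distinct types, each trial gives a new one with probability (11−i)/11 when i types are held, so the wait for the next new type is 11/(11−i).
E = 11/8 + 11/7 + 11/6 + 11/5 + 11/4 + 11/3 + 11/2 + 11/1 = 8371/280 ≈ 29.896.

29.896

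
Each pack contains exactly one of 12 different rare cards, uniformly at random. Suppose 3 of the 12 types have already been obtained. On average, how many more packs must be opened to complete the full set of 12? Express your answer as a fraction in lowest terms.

Starting from 3 distinct types, each trial gives a new one with probability (12−i)/12 when i types are held, so the wait for the next new type is 12/(12−i).
E = 12/9 + 12/8 + 12/7 + 12/6 + 12/5 + 12/4 + 12/3 + 12/2 + 12/1 = 7129/210.

7129/210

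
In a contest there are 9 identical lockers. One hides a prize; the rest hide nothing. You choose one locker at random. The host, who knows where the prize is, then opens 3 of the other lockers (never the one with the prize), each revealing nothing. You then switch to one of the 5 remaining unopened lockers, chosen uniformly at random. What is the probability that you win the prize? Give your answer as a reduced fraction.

8/45

Your original locker holds the prize with probability 1/9, so the other 8 collectively hold it with probability 8/9.
The host can always find 3 empty lockers to open, so the reveals don't change that 8/9; it is now spread over the 5 remaining unopened lockers.
P(win by switching) = (8/9) · (1/5) = 8/45.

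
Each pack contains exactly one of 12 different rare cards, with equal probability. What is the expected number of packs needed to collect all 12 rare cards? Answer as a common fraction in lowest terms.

After i distinct types are collected, each trial gives a new one with probability (12−i)/12, so the expected wait for the next new type is 12/(12−i).
E = 12/12 + 12/11 + 12/10 + 12/9 + 12/8 + 12/7 + 12/6 + 12/5 + 12/4 + 12/3 + 12/2 + 12/1 = 86021/2310.

86021/2310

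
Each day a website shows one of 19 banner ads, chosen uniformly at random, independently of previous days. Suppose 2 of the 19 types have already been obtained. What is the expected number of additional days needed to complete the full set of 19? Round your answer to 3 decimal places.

Starting from 2 distinct types, each trial gives a new one with probability (19−i)/19 when i types are held, so the wait for the next new type is 19/(19−i).
E = 19/17 + 19/16 + 19/15 + 19/14 + 19/13 + 19/12 + 19/11 + 19/10 + 19/9 + 19/8 + 19/7 + 19/6 + 19/5 + 19/4 + 19/3 + 19/2 + 19/1 = 800702237/12252240 ≈ 65.351.

65.351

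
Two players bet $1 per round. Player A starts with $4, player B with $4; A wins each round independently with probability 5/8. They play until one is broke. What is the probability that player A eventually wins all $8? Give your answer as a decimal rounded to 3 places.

Let r = q/p = (3/8)/(5/8) = 3/5. The recurrence P(i) = p·P(i+1) + q·P(i−1) with P(0)=0, P(8)=1 gives P(i) = (1 − r^i)/(1 − r^8).
P(4) = (1 − (3/5)^4) / (1 − (3/5)^8) = 625/706 ≈ 0.885.

0.885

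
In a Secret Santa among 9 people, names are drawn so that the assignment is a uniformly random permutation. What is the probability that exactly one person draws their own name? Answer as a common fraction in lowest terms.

Choose which one is fixed: C(9,1) = 9 ways.
The remaining 8 must have no fixed point: D(8) = 14833.
P = 9·14833/362880 = 2119/5760.

2119/5760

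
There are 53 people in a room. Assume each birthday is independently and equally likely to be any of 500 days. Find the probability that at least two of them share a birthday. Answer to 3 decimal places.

0.943

It's easier to compute the probability that all 53 are distinct.
P(all distinct) = 500/500 · 499/500 · ··· · 448/500 ≈ 0.057.
So the probability of at least one match is 1 − 0.057 = 0.943.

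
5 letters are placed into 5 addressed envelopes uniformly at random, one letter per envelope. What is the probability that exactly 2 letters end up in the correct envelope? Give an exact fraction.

Choose which 2 of the 5 are fixed: C(5,2) = 10 ways.
The remaining 3 must have no fixed point: D(3) = 2.
P = 10·2/120 = 1/6.

1/6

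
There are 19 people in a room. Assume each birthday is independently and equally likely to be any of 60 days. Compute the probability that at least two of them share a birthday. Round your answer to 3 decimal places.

It's easier to compute the probability that all 19 are distinct.
P(all distinct) = 60/60 · 59/60 · ··· · 42/60 ≈ 0.041.
So the probability of at least one match is 1 − 0.041 = 0.959.

0.959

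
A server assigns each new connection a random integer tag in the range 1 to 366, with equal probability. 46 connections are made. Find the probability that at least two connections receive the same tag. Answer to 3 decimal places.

0.948

It's easier to compute the probability that all 46 are distinct.
P(all distinct) = 366/366 · 365/366 · ··· · 321/366 ≈ 0.052.
So the probability of at least one match is 1 − 0.052 = 0.948.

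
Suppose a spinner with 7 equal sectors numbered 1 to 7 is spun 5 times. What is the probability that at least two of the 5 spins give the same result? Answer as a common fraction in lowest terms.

2041/2401

P(all 5 different) = 7/7 · 6/7 · ··· · 3/7 = 360/2401.
P(at least two equal) = 1 − 360/2401 = 2041/2401.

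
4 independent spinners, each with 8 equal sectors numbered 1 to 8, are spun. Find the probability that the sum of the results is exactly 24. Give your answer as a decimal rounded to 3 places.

There are 8^4 = 4096 equally likely outcomes.
The number of ordered 4-tuples from {1,…,8} summing to 24 is 161.
P(sum = 24) = 161/4096 ≈ 0.039.

0.039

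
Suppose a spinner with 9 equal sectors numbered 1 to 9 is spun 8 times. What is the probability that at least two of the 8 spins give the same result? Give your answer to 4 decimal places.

P(all 8 different) = 9/9 · 8/9 · ··· · 2/9 ≈ 0.0084.
P(at least two equal) = 1 − 0.0084 = 0.9916.

0.9916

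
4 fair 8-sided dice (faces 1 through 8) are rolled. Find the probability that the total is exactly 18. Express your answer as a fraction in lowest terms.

43/512

There are 8^4 = 4096 equally likely outcomes.
The number of ordered 4-tuples from {1,…,8} summing to 18 is 344.
P(sum = 18) = 344/4096 = 43/512.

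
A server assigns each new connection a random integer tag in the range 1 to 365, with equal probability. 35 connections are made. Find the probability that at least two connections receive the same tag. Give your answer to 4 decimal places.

0.8144

It's easier to compute the probability that all 35 are distinct.
P(all distinct) = 365/365 · 364/365 · ··· · 331/365 ≈ 0.1856.
So the probability of at least one match is 1 − 0.1856 = 0.8144.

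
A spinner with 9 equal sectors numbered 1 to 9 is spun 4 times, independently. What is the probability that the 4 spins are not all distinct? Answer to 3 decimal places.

P(all 4 different) = 9/9 · 8/9 · ··· · 6/9 ≈ 0.461.
P(at least two equal) = 1 − 0.461 = 0.539.

0.539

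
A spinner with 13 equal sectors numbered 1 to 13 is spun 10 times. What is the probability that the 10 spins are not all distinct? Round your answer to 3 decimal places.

0.992

P(all 10 different) = 13/13 · 12/13 · ··· · 4/13 ≈ 0.008.
P(at least two equal) = 1 − 0.008 = 0.992.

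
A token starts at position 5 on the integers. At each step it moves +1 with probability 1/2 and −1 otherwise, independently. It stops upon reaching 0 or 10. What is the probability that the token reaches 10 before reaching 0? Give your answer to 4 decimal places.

With a fair step, P(i) = ½P(i−1) + ½P(i+1) with P(0)=0, P(10)=1 has the linear solution P(i) = i/10.
P(5) = 5/10 = 1/2 ≈ 0.5000.

0.5000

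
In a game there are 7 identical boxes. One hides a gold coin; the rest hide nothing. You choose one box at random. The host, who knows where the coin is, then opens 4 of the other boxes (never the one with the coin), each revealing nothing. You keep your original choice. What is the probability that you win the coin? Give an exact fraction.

1/7

The host can always open 4 empty boxes regardless of your choice, so the reveals give no information about your original box.
P(win by staying) = 1/7.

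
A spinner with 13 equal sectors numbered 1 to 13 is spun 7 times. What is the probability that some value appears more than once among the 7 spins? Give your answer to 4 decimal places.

0.8622

P(all 7 different) = 13/13 · 12/13 · ··· · 7/13 ≈ 0.1378.
P(at least two equal) = 1 − 0.1378 = 0.8622.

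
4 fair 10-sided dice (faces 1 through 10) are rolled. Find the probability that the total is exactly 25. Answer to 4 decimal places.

0.0592

There are 10^4 = 10000 equally likely outcomes.
The number of ordered 4-tuples from {1,…,10} summing to 25 is 592.
P(sum = 25) = 592/10000 = 37/625 ≈ 0.0592.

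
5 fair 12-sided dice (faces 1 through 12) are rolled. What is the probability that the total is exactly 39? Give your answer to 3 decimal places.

There are 12^5 = 248832 equally likely outcomes.
The number of ordered 5-tuples from {1,…,12} summing to 39 is 9075.
P(sum = 39) = 9075/248832 = 3025/82944 ≈ 0.036.

0.036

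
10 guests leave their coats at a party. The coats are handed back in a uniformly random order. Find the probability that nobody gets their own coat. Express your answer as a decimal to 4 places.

This is the derangement probability: permutations of 10 with no fixed point.
D(10) = 10! · (1 − 1/1! + 1/2! − ··· + (−1)^10/10!) = 1334961.
P = 1334961/3628800 = 16481/44800 ≈ 0.3679.

0.3679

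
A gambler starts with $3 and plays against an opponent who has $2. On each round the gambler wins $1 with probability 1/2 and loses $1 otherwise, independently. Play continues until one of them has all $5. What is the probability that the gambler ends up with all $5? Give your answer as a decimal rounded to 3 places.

With a fair step, P(i) = ½P(i−1) + ½P(i+1) with P(0)=0, P(5)=1 has the linear solution P(i) = i/5.
P(3) = 3/5 ≈ 0.600.

0.600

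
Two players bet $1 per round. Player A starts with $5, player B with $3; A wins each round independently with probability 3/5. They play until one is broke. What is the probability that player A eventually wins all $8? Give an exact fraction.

5697/6305

Let r = q/p = (2/5)/(3/5) = 2/3. The recurrence P(i) = p·P(i+1) + q·P(i−1) with P(0)=0, P(8)=1 gives P(i) = (1 − r^i)/(1 − r^8).
P(5) = (1 − (2/3)^5) / (1 − (2/3)^8) = 5697/6305.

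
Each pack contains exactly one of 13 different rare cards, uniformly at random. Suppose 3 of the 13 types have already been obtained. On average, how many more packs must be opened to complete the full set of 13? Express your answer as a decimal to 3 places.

Starting from 3 distinct types, each trial gives a new one with probability (13−i)/13 when i types are held, so the wait for the next new type is 13/(13−i).
E = 13/10 + 13/9 + 13/8 + 13/7 + 13/6 + 13/5 + 13/4 + 13/3 + 13/2 + 13/1 = 95953/2520 ≈ 38.077.

38.077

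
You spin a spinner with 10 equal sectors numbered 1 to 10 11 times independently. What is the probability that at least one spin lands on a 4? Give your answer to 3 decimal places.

P(no spin lands on a 4) = (9/10)^11 ≈ 0.314.
P(at least one) = 1 − 0.314 = 0.686.

0.686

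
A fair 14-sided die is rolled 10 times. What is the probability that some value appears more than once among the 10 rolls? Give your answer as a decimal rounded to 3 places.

P(all 10 different) = 14/14 · 13/14 · ··· · 5/14 ≈ 0.013.
P(at least two equal) = 1 − 0.013 = 0.987.

0.987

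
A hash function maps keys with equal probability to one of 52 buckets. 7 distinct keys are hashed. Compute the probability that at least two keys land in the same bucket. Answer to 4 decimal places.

It's easier to compute the probability that all 7 are distinct.
P(all distinct) = 52/52 · 51/52 · ··· · 46/52 ≈ 0.6559.
So the probability of at least one match is 1 − 0.6559 = 0.3441.

0.3441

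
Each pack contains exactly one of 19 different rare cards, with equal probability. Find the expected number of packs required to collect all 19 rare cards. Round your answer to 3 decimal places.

After i distinct types are collected, each trial gives a new one with probability (19−i)/19, so the expected wait for the next new type is 19/(19−i).
E = 19/19 + 19/18 + 19/17 + 19/16 + 19/15 + 19/14 + 19/13 + 19/12 + 19/11 + 19/10 + 19/9 + 19/8 + 19/7 + 19/6 + 19/5 + 19/4 + 19/3 + 19/2 + 19/1 = 275295799/4084080 ≈ 67.407.

67.407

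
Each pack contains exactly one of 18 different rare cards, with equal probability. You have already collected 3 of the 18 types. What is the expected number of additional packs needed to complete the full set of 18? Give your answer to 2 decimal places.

59.73

Starting from 3 distinct types, each trial gives a new one with probability (18−i)/18 when i types are held, so the wait for the next new type is 18/(18−i).
E = 18/15 + 18/14 + 18/13 + 18/12 + 18/11 + 18/10 + 18/9 + 18/8 + 18/7 + 18/6 + 18/5 + 18/4 + 18/3 + 18/2 + 18/1 = 1195757/20020 ≈ 59.73.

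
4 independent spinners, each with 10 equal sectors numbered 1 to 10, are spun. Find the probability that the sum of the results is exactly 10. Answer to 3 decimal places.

0.008

There are 10^4 = 10000 equally likely outcomes.
The number of ordered 4-tuples from {1,…,10} summing to 10 is 84.
P(sum = 10) = 84/10000 = 21/2500 ≈ 0.008.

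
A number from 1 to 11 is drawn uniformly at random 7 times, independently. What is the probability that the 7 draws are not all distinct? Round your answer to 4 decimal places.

P(all 7 different) = 11/11 · 10/11 · ··· · 5/11 ≈ 0.0853.
P(at least two equal) = 1 − 0.0853 = 0.9147.

0.9147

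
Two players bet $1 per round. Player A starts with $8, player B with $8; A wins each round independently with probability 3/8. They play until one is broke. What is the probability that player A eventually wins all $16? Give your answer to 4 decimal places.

Let r = q/p = (5/8)/(3/8) = 5/3. The recurrence P(i) = p·P(i+1) + q·P(i−1) with P(0)=0, P(16)=1 gives P(i) = (1 − r^i)/(1 − r^16).
P(8) = (1 − (5/3)^8) / (1 − (5/3)^16) = 6561/397186 ≈ 0.0165.

0.0165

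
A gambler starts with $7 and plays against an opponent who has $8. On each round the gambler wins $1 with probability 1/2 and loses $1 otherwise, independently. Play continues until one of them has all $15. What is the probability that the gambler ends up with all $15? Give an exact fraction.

7/15

With a fair step, P(i) = ½P(i−1) + ½P(i+1) with P(0)=0, P(15)=1 has the linear solution P(i) = i/15.
P(7) = 7/15.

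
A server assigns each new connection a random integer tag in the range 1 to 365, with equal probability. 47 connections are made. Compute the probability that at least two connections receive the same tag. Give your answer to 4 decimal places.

It's easier to compute the probability that all 47 are distinct.
P(all distinct) = 365/365 · 364/365 · ··· · 319/365 ≈ 0.0452.
So the probability of at least one match is 1 − 0.0452 = 0.9548.

0.9548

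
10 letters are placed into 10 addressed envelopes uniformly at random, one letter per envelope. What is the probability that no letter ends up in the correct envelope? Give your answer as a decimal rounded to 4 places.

0.3679

This is the derangement probability: permutations of 10 with no fixed point.
D(10) = 10! · (1 − 1/1! + 1/2! − ··· + (−1)^10/10!) = 1334961.
P = 1334961/3628800 = 16481/44800 ≈ 0.3679.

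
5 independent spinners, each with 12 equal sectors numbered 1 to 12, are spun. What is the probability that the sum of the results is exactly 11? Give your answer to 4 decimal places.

0.0008

There are 12^5 = 248832 equally likely outcomes.
The number of ordered 5-tuples from {1,…,12} summing to 11 is 210.
P(sum = 11) = 210/248832 = 35/41472 ≈ 0.0008.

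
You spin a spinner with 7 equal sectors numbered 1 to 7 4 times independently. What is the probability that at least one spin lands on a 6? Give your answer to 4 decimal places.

P(no spin lands on a 6) = (6/7)^4 ≈ 0.5398.
P(at least one) = 1 − 0.5398 = 0.4602.

0.4602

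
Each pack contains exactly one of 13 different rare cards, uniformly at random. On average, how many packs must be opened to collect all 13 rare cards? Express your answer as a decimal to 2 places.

41.34

After i distinct types are collected, each trial gives a new one with probability (13−i)/13, so the expected wait for the next new type is 13/(13−i).
E = 13/13 + 13/12 + 13/11 + 13/10 + 13/9 + 13/8 + 13/7 + 13/6 + 13/5 + 13/4 + 13/3 + 13/2 + 13/1 = 1145993/27720 ≈ 41.34.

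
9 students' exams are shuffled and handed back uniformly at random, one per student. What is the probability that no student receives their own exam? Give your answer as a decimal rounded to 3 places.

This is the derangement probability: permutations of 9 with no fixed point.
D(9) = 9! · (1 − 1/1! + 1/2! − ··· + (−1)^9/9!) = 133496.
P = 133496/362880 = 16687/45360 ≈ 0.368.

0.368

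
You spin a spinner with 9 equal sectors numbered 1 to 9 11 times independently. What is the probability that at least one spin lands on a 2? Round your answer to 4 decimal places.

P(no spin lands on a 2) = (8/9)^11 ≈ 0.2737.
P(at least one) = 1 − 0.2737 = 0.7263.

0.7263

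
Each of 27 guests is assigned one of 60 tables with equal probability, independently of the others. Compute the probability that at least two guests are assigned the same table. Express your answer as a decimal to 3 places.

0.999

It's easier to compute the probability that all 27 are distinct.
P(all distinct) = 60/60 · 59/60 · ··· · 34/60 ≈ 0.001.
So the probability of at least one match is 1 − 0.001 = 0.999.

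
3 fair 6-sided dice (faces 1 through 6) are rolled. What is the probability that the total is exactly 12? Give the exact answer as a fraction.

There are 6^3 = 216 equally likely outcomes.
The number of ordered 3-tuples from {1,…,6} summing to 12 is 25.
P(sum = 12) = 25/216.

25/216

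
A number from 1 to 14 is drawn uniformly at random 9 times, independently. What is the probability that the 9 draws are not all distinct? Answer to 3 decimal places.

P(all 9 different) = 14/14 · 13/14 · ··· · 6/14 ≈ 0.035.
P(at least two equal) = 1 − 0.035 = 0.965.

0.965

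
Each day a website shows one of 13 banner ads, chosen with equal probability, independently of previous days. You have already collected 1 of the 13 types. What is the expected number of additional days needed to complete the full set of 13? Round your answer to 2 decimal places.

Starting from 1 distinct type, each trial gives a new one with probability (13−i)/13 when i types are held, so the wait for the next new type is 13/(13−i).
E = 13/12 + 13/11 + 13/10 + 13/9 + 13/8 + 13/7 + 13/6 + 13/5 + 13/4 + 13/3 + 13/2 + 13/1 = 1118273/27720 ≈ 40.34.

40.34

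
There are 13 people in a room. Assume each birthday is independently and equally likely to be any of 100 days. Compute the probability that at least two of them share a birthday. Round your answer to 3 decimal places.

It's easier to compute the probability that all 13 are distinct.
P(all distinct) = 100/100 · 99/100 · ··· · 88/100 ≈ 0.443.
So the probability of at least one match is 1 − 0.443 = 0.557.

0.557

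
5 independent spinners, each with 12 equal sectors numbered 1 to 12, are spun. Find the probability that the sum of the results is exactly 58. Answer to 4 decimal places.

0.0001

There are 12^5 = 248832 equally likely outcomes.
The number of ordered 5-tuples from {1,…,12} summing to 58 is 15.
P(sum = 58) = 15/248832 = 5/82944 ≈ 0.0001.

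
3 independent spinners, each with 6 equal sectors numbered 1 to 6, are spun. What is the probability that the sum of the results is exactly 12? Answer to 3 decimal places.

There are 6^3 = 216 equally likely outcomes.
The number of ordered 3-tuples from {1,…,6} summing to 12 is 25.
P(sum = 12) = 25/216 ≈ 0.116.

0.116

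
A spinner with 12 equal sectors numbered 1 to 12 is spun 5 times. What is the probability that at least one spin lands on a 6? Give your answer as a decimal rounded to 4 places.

0.3528

P(no spin lands on a 6) = (11/12)^5 ≈ 0.6472.
P(at least one) = 1 − 0.6472 = 0.3528.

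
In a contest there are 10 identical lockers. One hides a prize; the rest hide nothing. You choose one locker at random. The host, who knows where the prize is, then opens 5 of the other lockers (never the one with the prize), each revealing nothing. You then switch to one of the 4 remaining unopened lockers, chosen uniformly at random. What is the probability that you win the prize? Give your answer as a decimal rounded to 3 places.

0.225

Your original locker holds the prize with probability 1/10, so the other 9 collectively hold it with probability 9/10.
The host can always find 5 empty lockers to open, so the reveals don't change that 9/10; it is now spread over the 4 remaining unopened lockers.
P(win by switching) = (9/10) · (1/4) = 9/40 ≈ 0.225.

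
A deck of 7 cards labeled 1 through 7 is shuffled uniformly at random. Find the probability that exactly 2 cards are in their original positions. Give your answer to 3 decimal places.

Choose which 2 of the 7 are fixed: C(7,2) = 21 ways.
The remaining 5 must have no fixed point: D(5) = 44.
P = 21·44/5040 = 11/60 ≈ 0.183.

0.183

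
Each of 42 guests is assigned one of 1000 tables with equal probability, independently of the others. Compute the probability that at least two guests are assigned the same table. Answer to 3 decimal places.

It's easier to compute the probability that all 42 are distinct.
P(all distinct) = 1000/1000 · 999/1000 · ··· · 959/1000 ≈ 0.418.
So the probability of at least one match is 1 − 0.418 = 0.582.

0.582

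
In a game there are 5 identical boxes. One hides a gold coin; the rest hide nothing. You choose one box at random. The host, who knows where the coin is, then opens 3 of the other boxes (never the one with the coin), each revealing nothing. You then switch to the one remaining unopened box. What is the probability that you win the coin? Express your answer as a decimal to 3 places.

0.800

Your original box holds the coin with probability 1/5, so the other 4 collectively hold it with probability 4/5.
The host can always find 3 empty boxes to open, so the reveals don't change that 4/5; it is now spread over the 1 remaining unopened box.
P(win by switching) = (4/5) · (1/1) = 4/5 ≈ 0.800.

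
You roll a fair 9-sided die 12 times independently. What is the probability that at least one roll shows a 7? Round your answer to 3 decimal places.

0.757

P(no roll shows a 7) = (8/9)^12 ≈ 0.243.
P(at least one) = 1 − 0.243 = 0.757.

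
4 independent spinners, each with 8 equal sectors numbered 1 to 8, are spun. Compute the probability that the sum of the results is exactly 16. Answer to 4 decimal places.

There are 8^4 = 4096 equally likely outcomes.
The number of ordered 4-tuples from {1,…,8} summing to 16 is 315.
P(sum = 16) = 315/4096 ≈ 0.0769.

0.0769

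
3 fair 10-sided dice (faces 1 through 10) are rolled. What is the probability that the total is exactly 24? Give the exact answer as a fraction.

7/250

There are 10^3 = 1000 equally likely outcomes.
The number of ordered 3-tuples from {1,…,10} summing to 24 is 28.
P(sum = 24) = 28/1000 = 7/250.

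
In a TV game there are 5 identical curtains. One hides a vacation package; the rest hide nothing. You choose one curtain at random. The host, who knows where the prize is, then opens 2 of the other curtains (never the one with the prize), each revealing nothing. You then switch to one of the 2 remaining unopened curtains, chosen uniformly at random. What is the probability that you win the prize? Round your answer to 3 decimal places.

0.400

Your original curtain holds the prize with probability 1/5, so the other 4 collectively hold it with probability 4/5.
The host can always find 2 empty curtains to open, so the reveals don't change that 4/5; it is now spread over the 2 remaining unopened curtains.
P(win by switching) = (4/5) · (1/2) = 2/5 ≈ 0.400.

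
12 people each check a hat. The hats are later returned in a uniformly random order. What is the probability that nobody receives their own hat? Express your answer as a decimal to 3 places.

This is the derangement probability: permutations of 12 with no fixed point.
D(12) = 12! · (1 − 1/1! + 1/2! − ··· + (−1)^12/12!) = 176214841.
P = 176214841/479001600 = 16019531/43545600 ≈ 0.368.

0.368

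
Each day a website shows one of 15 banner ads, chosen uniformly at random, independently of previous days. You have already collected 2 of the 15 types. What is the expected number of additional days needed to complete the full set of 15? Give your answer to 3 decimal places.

Starting from 2 distinct types, each trial gives a new one with probability (15−i)/15 when i types are held, so the wait for the next new type is 15/(15−i).
E = 15/13 + 15/12 + 15/11 + 15/10 + 15/9 + 15/8 + 15/7 + 15/6 + 15/5 + 15/4 + 15/3 + 15/2 + 15/1 = 1145993/24024 ≈ 47.702.

47.702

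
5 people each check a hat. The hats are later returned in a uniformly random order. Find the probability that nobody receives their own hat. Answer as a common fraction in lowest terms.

11/30

This is the derangement probability: permutations of 5 with no fixed point.
D(5) = 5! · (1 − 1/1! + 1/2! − ··· + (−1)^5/5!) = 44.
P = 44/120 = 11/30.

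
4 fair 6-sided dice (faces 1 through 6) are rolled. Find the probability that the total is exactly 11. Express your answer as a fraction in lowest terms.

13/162

There are 6^4 = 1296 equally likely outcomes.
The number of ordered 4-tuples from {1,…,6} summing to 11 is 104.
P(sum = 11) = 104/1296 = 13/162.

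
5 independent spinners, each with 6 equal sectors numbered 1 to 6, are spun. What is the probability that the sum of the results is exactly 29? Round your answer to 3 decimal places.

There are 6^5 = 7776 equally likely outcomes.
The number of ordered 5-tuples from {1,…,6} summing to 29 is 5.
P(sum = 29) = 5/7776 ≈ 0.001.

0.001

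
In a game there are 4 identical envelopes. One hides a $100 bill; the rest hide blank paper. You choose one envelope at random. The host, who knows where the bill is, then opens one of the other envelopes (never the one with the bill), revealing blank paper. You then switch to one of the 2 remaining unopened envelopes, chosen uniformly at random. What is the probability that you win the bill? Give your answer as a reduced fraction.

3/8

Your original envelope holds the bill with probability 1/4, so the other 3 collectively hold it with probability 3/4.
The host can always find an empty envelope to open, so this doesn't change that 3/4; it is now spread over the 2 remaining unopened envelopes.
P(win by switching) = (3/4) · (1/2) = 3/8.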